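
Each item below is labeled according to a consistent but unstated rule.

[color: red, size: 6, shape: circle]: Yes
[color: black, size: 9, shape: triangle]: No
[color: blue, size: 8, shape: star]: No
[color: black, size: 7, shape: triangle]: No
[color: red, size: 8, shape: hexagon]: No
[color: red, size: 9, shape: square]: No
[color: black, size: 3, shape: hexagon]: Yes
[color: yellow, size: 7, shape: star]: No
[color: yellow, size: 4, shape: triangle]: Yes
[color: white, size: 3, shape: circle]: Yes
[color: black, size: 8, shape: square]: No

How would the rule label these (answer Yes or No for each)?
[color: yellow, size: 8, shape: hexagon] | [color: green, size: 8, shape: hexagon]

No, No

The distinguishing property — size ≤ 6 — holds for all the 'Yes' cases and none of the 'No' cases.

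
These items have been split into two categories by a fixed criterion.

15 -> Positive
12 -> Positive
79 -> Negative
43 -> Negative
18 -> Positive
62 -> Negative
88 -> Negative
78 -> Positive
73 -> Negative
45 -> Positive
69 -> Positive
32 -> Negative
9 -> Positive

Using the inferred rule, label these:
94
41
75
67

The common property of the 'Positive' items is: multiple of 3. No 'Negative' item has it.

Negative, Negative, Positive, Negative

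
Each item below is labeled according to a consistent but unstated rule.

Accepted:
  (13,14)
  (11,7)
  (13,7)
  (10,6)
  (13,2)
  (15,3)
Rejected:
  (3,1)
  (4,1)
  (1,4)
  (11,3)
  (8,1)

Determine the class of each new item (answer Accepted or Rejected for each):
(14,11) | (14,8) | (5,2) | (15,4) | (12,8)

Every 'Accepted' example satisfies: sum ≥ 15. None of the 'Rejected' examples do.
(14,11): 14+11 = 25 — meets the rule, so Accepted. (14,8): 14+8 = 22 — meets the rule, so Accepted. (5,2): 5+2 = 7 — doesn't match, so Rejected. (15,4): 15+4 = 19 — meets the rule, so Accepted. (12,8): 12+8 = 20 — meets the rule, so Accepted.

Accepted, Accepted, Rejected, Accepted, Accepted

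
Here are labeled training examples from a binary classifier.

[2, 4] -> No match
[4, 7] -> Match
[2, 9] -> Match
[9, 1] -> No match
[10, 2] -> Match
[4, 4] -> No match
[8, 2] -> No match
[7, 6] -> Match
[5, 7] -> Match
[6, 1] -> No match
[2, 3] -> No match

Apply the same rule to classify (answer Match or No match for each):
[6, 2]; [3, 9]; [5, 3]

No match, Match, No match

One predicate separates the groups cleanly: sum ≥ 11.
No match: [6, 2], since 6+2 = 8.
Match: [3, 9], since 3+9 = 12.
No match: [5, 3], since 5+3 = 8.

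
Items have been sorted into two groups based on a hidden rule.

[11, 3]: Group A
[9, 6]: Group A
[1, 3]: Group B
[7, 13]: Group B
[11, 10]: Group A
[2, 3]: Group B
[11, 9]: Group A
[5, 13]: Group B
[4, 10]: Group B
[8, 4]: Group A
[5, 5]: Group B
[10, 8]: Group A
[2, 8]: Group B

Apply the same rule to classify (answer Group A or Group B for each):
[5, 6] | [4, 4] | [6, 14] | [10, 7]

Group B, Group B, Group B, Group A

The pattern is that an item is 'Group A' exactly when: first > second.
[5, 6] — 5 < 6, hence Group B. [4, 4] — 4 = 4, hence Group B. [6, 14] — 6 < 14, hence Group B. [10, 7] — 10 > 7, hence Group A.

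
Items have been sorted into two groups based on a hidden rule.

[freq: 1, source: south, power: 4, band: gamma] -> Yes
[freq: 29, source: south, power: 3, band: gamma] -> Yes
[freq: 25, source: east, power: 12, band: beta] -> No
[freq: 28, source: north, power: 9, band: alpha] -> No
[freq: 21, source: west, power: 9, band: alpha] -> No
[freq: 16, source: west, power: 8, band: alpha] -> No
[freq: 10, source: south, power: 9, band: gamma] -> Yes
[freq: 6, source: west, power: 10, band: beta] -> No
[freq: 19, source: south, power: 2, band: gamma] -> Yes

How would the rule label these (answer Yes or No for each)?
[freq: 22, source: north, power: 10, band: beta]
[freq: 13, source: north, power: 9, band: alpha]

No, No

The common property of the 'Yes' items is: band is gamma. No 'No' item has it.
[freq: 22, source: north, power: 10, band: beta]: band is beta — doesn't qualify, so No. [freq: 13, source: north, power: 9, band: alpha]: band is alpha — doesn't qualify, so No.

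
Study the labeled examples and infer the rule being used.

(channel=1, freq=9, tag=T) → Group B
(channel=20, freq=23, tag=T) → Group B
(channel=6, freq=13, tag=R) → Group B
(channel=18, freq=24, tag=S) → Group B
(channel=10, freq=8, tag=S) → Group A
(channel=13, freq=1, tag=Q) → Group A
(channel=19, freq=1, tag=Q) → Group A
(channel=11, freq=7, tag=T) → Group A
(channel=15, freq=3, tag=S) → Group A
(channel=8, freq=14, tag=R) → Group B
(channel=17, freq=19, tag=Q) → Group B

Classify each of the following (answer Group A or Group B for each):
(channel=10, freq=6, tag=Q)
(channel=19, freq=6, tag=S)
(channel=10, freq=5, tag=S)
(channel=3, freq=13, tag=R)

Group A, Group A, Group A, Group B

The simplest hypothesis consistent with all the labels is: freq ≤ 8.
(channel=10, freq=6, tag=Q): Group A (freq = 6).
(channel=19, freq=6, tag=S): Group A (freq = 6).
(channel=10, freq=5, tag=S): Group A (freq = 5).
(channel=3, freq=13, tag=R): Group B (freq = 13).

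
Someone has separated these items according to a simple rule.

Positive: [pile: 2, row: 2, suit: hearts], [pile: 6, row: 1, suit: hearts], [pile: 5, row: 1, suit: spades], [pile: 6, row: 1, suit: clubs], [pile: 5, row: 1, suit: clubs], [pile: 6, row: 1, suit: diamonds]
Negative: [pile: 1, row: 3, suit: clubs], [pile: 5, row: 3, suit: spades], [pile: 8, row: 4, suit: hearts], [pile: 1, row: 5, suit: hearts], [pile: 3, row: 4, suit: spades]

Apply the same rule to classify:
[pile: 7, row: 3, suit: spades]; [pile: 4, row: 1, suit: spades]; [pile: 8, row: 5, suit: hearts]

Negative, Positive, Negative

The simplest hypothesis consistent with all the labels is: row ≤ 2.
[pile: 7, row: 3, suit: spades] — row = 3, hence Negative.
[pile: 4, row: 1, suit: spades] — row = 1, hence Positive.
[pile: 8, row: 5, suit: hearts] — row = 5, hence Negative.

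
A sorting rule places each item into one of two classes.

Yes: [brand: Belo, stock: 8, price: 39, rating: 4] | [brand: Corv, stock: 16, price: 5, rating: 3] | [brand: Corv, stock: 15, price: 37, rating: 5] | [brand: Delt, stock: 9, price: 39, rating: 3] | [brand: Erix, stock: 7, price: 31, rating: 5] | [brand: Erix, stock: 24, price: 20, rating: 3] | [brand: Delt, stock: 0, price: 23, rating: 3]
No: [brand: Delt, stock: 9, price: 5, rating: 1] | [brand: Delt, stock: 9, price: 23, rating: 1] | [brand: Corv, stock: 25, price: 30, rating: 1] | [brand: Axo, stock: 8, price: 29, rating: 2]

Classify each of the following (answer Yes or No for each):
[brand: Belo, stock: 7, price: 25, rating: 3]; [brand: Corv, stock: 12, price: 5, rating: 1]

A rule that fits every label: rating ≥ 3 — true of each 'Yes' example, false of each 'No' one.
[brand: Belo, stock: 7, price: 25, rating: 3]: rating = 3, fits → Yes. [brand: Corv, stock: 12, price: 5, rating: 1]: rating = 1, doesn't match → No.

Yes, No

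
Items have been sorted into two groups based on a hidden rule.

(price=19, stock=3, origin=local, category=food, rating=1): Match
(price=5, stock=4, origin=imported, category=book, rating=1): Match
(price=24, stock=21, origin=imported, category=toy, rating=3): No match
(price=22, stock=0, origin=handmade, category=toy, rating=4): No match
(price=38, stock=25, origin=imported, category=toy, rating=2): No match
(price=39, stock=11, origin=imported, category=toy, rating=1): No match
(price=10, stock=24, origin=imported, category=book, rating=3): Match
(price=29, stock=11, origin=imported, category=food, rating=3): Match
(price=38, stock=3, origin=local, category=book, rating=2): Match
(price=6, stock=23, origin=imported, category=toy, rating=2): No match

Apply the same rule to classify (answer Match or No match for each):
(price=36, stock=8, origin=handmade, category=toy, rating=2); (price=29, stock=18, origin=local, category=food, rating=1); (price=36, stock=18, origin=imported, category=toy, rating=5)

No match, Match, No match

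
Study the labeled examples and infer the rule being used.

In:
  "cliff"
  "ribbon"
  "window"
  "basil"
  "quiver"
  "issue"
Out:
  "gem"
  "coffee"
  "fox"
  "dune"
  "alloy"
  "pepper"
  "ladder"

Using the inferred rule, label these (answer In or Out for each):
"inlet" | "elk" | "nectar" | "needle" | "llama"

One predicate separates the groups cleanly: contains 'i'.
"inlet": In (has 'i').
"elk": Out (no 'i').
"nectar": Out (no 'i').
"needle": Out (no 'i').
"llama": Out (no 'i').

In, Out, Out, Out, Out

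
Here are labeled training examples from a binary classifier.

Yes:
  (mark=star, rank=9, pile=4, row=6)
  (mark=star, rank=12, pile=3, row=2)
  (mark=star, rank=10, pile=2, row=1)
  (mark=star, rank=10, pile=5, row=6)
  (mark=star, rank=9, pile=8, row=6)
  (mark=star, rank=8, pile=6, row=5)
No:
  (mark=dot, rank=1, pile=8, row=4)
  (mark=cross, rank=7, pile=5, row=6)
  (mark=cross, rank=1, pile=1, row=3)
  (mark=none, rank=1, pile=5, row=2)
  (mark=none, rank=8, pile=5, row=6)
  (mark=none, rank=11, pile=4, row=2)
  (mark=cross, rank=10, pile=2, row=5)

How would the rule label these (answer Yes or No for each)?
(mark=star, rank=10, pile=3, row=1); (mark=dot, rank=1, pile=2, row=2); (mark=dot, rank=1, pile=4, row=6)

Yes, No, No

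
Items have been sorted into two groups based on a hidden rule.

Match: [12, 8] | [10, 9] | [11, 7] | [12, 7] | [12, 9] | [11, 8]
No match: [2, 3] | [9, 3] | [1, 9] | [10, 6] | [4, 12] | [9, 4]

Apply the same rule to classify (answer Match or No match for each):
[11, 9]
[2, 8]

Match, No match

One predicate separates the groups cleanly: sum ≥ 18.
[11, 9] — 11+9 = 20, hence Match. [2, 8] — 2+8 = 10, hence No match.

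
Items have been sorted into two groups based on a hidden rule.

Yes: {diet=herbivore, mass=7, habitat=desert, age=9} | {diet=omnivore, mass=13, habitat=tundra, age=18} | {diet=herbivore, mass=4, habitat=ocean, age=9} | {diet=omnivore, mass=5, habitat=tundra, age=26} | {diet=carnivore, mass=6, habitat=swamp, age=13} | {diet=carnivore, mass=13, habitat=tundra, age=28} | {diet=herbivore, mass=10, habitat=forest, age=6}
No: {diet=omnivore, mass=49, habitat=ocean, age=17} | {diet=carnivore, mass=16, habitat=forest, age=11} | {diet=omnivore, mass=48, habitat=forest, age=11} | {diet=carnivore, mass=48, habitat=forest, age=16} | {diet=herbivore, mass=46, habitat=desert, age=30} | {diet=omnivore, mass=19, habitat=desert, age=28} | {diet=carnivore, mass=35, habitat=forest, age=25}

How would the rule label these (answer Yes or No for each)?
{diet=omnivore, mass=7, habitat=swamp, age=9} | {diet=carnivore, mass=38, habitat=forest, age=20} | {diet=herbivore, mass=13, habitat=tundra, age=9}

The simplest hypothesis consistent with all the labels is: mass ≤ 13.
{diet=omnivore, mass=7, habitat=swamp, age=9}: mass = 7, satisfies this → Yes.
{diet=carnivore, mass=38, habitat=forest, age=20}: mass = 38, doesn't match → No.
{diet=herbivore, mass=13, habitat=tundra, age=9}: mass = 13, satisfies this → Yes.

Yes, No, Yes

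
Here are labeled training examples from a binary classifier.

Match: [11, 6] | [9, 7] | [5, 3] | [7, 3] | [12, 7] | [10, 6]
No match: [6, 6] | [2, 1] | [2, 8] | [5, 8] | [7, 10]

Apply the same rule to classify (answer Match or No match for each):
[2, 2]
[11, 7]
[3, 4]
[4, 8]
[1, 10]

No match, Match, No match, No match, No match

The rule appears to be: first > second AND sum ≥ 8.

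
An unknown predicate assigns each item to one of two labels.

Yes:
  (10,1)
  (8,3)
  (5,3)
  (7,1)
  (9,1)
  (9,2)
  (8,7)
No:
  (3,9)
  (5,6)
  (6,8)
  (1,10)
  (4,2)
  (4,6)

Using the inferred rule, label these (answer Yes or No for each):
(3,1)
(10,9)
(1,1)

No, Yes, No

Every 'Yes' example satisfies: first > second AND sum ≥ 8. None of the 'No' examples do.
(3,1): 3 > 1, 3+1 = 4, fails this test → No.
(10,9): 10 > 9, 10+9 = 19, satisfies this → Yes.
(1,1): 1 = 1, 1+1 = 2, fails this test → No.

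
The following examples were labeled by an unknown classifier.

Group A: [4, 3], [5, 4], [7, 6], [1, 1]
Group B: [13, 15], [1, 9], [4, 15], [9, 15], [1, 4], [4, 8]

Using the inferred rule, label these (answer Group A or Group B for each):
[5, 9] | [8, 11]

The rule appears to be: first ≥ second.
[5, 9]: Group B (5 < 9). [8, 11]: Group B (8 < 11).

Group B, Group B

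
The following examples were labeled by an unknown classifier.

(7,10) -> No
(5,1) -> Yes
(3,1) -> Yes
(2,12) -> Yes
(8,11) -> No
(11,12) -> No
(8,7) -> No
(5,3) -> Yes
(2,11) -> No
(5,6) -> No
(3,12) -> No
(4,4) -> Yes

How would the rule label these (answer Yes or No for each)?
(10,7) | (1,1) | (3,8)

A rule that fits every label: sum is even — true of each 'Yes' example, false of each 'No' one.
No: (10,7), since 10+7 = 17. Yes: (1,1), since 1+1 = 2. No: (3,8), since 3+8 = 11.

No, Yes, No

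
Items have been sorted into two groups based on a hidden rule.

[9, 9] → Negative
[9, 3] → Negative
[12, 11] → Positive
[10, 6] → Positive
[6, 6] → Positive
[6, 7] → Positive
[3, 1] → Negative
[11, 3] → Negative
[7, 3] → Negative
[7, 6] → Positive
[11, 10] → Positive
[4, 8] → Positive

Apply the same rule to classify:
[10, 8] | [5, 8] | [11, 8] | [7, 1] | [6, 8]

Positive, Positive, Positive, Negative, Positive

The pattern is that an item is 'Positive' exactly when: product is even.
[10, 8]: 10·8 = 80 — meets the rule, so Positive.
[5, 8]: 5·8 = 40 — meets the rule, so Positive.
[11, 8]: 11·8 = 88 — meets the rule, so Positive.
[7, 1]: 7·1 = 7 — fails the rule, so Negative.
[6, 8]: 6·8 = 48 — meets the rule, so Positive.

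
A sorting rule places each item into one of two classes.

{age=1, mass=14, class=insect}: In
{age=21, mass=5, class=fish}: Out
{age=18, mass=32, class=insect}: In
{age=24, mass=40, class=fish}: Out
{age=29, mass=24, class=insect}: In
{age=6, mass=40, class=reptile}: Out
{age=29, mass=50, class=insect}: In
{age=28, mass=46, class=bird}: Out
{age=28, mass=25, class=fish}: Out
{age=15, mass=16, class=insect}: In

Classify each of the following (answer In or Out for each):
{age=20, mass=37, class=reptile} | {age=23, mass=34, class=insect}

Comparing the two groups points to one rule — class is insect.
{age=20, mass=37, class=reptile}: class is reptile, does not pass → Out. {age=23, mass=34, class=insect}: class is insect, passes → In.

Out, In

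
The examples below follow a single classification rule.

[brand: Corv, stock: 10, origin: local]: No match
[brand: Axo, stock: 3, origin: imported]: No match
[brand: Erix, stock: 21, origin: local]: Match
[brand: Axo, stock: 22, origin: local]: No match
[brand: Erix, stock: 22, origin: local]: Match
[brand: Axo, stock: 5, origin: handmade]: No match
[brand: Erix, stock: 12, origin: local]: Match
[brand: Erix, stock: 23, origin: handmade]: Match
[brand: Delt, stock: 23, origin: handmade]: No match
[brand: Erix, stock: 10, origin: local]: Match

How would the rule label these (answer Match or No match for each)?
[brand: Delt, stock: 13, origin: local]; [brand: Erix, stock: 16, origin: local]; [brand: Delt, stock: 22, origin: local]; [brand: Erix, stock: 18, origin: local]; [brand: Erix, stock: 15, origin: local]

No match, Match, No match, Match, Match

'Match' ⟺ brand is Erix.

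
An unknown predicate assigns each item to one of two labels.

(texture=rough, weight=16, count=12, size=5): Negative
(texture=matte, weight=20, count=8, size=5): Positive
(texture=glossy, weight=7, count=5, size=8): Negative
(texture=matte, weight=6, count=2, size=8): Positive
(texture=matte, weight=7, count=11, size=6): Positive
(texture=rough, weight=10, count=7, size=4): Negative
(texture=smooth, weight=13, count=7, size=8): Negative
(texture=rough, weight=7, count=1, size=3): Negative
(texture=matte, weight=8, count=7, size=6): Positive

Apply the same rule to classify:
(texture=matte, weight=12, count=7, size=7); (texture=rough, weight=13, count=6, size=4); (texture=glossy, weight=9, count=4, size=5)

Positive, Negative, Negative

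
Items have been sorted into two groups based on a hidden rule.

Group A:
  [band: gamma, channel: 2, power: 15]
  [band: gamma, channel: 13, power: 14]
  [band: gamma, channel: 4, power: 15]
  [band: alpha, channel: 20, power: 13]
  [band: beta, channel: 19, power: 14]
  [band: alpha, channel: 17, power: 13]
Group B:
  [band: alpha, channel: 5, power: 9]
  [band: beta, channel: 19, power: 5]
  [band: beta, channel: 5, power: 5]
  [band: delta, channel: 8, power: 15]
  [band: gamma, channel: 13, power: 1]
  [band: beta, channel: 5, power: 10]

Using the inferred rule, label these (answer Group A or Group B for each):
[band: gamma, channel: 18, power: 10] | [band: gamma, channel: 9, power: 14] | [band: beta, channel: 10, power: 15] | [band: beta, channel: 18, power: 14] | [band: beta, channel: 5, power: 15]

Group B, Group A, Group A, Group A, Group A

Every 'Group A' example satisfies: power ≥ 13 AND channel ≠ 8. None of the 'Group B' examples do.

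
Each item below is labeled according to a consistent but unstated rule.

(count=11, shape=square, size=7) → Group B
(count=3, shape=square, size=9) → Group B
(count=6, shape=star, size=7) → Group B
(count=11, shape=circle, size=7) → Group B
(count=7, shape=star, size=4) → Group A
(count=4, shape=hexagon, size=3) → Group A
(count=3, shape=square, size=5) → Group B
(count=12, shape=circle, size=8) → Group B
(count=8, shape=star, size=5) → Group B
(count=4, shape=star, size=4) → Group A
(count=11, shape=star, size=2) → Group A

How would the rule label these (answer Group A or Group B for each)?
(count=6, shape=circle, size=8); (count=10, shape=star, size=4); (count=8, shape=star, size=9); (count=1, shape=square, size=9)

Every 'Group A' example satisfies: size ≤ 4. None of the 'Group B' examples do.
Group B: (count=6, shape=circle, size=8), since size = 8. Group A: (count=10, shape=star, size=4), since size = 4. Group B: (count=8, shape=star, size=9), since size = 9. Group B: (count=1, shape=square, size=9), since size = 9.

Group B, Group A, Group B, Group B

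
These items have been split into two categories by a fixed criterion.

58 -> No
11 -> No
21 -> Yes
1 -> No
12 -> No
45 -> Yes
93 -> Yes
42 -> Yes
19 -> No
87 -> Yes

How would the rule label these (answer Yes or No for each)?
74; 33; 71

The rule appears to be: multiple of 3 AND at least 19.
74: 74 = 3·24 + 2, 74 ≥ 19 — doesn't qualify, so No.
33: 33 = 3·11, 33 ≥ 19 — meets the rule, so Yes.
71: 71 = 3·23 + 2, 71 ≥ 19 — doesn't qualify, so No.

No, Yes, No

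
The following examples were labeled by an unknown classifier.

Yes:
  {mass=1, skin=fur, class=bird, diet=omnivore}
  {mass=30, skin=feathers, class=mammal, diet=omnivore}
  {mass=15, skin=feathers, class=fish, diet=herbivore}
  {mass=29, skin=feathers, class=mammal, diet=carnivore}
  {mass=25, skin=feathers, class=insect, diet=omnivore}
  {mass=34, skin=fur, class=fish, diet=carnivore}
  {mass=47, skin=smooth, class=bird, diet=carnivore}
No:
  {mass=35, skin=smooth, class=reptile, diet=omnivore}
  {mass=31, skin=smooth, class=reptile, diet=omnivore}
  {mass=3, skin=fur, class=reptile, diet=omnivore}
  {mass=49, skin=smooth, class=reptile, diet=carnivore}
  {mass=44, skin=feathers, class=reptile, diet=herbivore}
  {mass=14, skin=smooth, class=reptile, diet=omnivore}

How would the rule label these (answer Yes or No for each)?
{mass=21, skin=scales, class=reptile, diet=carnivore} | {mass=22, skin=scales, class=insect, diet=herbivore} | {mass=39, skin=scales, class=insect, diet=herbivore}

No, Yes, Yes

All 'Yes' examples share one property — class is not reptile — and every 'No' example lacks it.
{mass=21, skin=scales, class=reptile, diet=carnivore} — class is reptile, hence No.
{mass=22, skin=scales, class=insect, diet=herbivore} — class is insect, hence Yes.
{mass=39, skin=scales, class=insect, diet=herbivore} — class is insect, hence Yes.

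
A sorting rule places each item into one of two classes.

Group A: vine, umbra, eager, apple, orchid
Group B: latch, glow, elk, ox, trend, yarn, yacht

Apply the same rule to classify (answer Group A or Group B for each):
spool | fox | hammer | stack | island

Group A, Group B, Group A, Group B, Group A

Rule: has ≥ 2 vowels. This holds for each 'Group A' example and fails for each 'Group B' one.
spool → 2 vowels → Group A. fox → 1 vowel → Group B. hammer → 2 vowels → Group A. stack → 1 vowel → Group B. island → 2 vowels → Group A.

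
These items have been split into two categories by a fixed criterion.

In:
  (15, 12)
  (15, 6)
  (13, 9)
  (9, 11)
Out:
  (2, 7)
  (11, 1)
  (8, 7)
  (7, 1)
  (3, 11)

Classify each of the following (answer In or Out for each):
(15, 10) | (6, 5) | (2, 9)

'In' ⟺ sum ≥ 20.
(15, 10) → 15+10 = 25 → In.
(6, 5) → 6+5 = 11 → Out.
(2, 9) → 2+9 = 11 → Out.

In, Out, Out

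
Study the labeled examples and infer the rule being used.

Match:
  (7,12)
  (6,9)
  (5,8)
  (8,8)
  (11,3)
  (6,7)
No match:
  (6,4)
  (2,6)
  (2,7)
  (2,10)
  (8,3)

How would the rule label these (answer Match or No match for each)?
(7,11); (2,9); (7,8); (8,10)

Match, No match, Match, Match

'Match' ⟺ sum ≥ 13.
(7,11): Match (7+11 = 18). (2,9): No match (2+9 = 11). (7,8): Match (7+8 = 15). (8,10): Match (8+10 = 18).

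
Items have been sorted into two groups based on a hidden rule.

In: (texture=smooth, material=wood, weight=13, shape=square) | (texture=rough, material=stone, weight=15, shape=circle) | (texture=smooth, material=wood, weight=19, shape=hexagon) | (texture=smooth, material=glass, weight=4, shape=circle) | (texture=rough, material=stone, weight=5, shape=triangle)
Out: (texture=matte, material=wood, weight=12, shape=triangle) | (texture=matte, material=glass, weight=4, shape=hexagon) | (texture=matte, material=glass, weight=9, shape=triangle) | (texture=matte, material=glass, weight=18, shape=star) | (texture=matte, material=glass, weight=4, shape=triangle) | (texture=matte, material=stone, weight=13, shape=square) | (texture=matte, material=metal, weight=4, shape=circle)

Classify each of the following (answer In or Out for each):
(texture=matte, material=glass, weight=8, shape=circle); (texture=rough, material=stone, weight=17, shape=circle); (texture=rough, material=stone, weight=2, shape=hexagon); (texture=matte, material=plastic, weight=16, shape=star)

Out, In, In, Out

A rule that fits every label: texture is not matte — true of each 'In' example, false of each 'Out' one.
(texture=matte, material=glass, weight=8, shape=circle): Out (texture is matte).
(texture=rough, material=stone, weight=17, shape=circle): In (texture is rough).
(texture=rough, material=stone, weight=2, shape=hexagon): In (texture is rough).
(texture=matte, material=plastic, weight=16, shape=star): Out (texture is matte).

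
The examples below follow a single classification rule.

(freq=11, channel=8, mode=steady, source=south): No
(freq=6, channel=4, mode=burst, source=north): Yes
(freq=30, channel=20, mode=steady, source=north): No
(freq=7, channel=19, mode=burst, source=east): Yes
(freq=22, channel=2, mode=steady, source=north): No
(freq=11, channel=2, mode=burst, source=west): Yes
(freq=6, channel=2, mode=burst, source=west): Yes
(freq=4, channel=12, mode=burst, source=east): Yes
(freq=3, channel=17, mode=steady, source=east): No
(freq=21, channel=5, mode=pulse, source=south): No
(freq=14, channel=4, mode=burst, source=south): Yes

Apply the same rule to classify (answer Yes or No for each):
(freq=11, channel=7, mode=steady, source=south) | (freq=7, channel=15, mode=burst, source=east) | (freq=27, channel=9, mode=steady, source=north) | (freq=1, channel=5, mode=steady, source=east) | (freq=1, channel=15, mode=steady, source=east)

No, Yes, No, No, No

'Yes' ⟺ mode is burst.
No: (freq=11, channel=7, mode=steady, source=south), since mode is steady.
Yes: (freq=7, channel=15, mode=burst, source=east), since mode is burst.
No: (freq=27, channel=9, mode=steady, source=north), since mode is steady.
No: (freq=1, channel=5, mode=steady, source=east), since mode is steady.
No: (freq=1, channel=15, mode=steady, source=east), since mode is steady.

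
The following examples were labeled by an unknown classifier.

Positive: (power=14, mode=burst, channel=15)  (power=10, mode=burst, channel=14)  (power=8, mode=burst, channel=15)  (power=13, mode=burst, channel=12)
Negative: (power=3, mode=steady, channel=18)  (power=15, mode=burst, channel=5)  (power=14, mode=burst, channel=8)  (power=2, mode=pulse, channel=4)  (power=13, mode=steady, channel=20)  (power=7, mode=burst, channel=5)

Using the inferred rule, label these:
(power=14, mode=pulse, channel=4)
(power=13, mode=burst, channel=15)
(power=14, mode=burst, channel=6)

Negative, Positive, Negative

One predicate separates the groups cleanly: mode is burst AND channel ≥ 12.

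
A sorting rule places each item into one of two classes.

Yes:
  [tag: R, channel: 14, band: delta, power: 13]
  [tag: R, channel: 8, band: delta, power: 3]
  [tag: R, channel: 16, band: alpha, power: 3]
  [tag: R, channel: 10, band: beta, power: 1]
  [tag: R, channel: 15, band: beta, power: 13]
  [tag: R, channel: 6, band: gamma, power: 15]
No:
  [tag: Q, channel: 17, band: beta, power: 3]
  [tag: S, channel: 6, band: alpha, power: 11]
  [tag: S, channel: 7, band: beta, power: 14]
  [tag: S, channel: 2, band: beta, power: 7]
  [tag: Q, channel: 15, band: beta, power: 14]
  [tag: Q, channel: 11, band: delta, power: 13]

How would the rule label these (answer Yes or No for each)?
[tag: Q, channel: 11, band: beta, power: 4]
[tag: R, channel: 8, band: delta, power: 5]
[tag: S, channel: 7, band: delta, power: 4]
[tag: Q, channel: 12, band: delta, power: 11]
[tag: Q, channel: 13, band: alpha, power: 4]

No, Yes, No, No, No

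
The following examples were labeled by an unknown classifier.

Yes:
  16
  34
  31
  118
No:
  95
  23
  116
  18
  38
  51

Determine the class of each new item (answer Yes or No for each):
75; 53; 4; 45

Comparing the two groups points to one rule — ≡ 1 (mod 3).
75 → 75 mod 3 = 0 → No.
53 → 53 mod 3 = 2 → No.
4 → 4 mod 3 = 1 → Yes.
45 → 45 mod 3 = 0 → No.

No, No, Yes, No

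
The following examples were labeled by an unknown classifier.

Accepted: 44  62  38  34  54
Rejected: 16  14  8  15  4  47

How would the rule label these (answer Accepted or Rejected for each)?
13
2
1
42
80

'Accepted' ⟺ even AND at least 34.

Rejected, Rejected, Rejected, Accepted, Accepted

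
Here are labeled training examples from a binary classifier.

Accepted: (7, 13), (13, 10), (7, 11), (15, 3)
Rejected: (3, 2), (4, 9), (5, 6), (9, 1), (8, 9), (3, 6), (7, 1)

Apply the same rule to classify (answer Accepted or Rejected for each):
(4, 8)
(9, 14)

A rule that fits every label: sum ≥ 18 — true of each 'Accepted' example, false of each 'Rejected' one.
(4, 8): 4+8 = 12, does not satisfy this → Rejected.
(9, 14): 9+14 = 23, satisfies this → Accepted.

Rejected, Accepted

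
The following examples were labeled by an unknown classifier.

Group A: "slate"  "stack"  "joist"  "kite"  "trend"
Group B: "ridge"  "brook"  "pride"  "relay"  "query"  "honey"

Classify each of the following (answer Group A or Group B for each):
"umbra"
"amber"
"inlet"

Group B, Group B, Group A

One predicate separates the groups cleanly: contains 't'.
"umbra" — no 't', hence Group B. "amber" — no 't', hence Group B. "inlet" — has 't', hence Group A.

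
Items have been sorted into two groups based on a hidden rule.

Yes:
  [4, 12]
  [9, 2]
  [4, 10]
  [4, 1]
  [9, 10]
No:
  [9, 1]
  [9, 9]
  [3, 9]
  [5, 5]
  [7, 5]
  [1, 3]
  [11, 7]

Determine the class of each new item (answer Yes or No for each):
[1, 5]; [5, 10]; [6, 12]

One predicate separates the groups cleanly: product is even.
[1, 5] — 1·5 = 5, hence No.
[5, 10] — 5·10 = 50, hence Yes.
[6, 12] — 6·12 = 72, hence Yes.

No, Yes, Yes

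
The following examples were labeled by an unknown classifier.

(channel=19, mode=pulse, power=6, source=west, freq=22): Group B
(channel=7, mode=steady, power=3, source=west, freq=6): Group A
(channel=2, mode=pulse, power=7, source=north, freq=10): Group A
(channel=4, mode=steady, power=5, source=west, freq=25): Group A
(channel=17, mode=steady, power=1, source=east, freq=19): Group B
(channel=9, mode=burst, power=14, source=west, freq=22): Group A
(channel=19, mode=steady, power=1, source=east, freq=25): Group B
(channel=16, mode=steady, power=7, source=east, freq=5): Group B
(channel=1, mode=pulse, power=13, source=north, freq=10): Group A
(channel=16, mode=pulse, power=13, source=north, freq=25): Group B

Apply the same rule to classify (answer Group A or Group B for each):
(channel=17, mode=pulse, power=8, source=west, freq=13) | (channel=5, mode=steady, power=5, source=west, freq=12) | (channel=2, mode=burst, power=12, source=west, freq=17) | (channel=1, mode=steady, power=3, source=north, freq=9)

The pattern is that an item is 'Group A' exactly when: channel ≤ 9.
(channel=17, mode=pulse, power=8, source=west, freq=13) → channel = 17 → Group B. (channel=5, mode=steady, power=5, source=west, freq=12) → channel = 5 → Group A. (channel=2, mode=burst, power=12, source=west, freq=17) → channel = 2 → Group A. (channel=1, mode=steady, power=3, source=north, freq=9) → channel = 1 → Group A.

Group B, Group A, Group A, Group A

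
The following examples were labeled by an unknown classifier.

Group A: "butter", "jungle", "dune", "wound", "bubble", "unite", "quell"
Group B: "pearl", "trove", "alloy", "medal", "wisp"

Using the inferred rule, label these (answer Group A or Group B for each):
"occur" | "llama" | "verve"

Group A, Group B, Group B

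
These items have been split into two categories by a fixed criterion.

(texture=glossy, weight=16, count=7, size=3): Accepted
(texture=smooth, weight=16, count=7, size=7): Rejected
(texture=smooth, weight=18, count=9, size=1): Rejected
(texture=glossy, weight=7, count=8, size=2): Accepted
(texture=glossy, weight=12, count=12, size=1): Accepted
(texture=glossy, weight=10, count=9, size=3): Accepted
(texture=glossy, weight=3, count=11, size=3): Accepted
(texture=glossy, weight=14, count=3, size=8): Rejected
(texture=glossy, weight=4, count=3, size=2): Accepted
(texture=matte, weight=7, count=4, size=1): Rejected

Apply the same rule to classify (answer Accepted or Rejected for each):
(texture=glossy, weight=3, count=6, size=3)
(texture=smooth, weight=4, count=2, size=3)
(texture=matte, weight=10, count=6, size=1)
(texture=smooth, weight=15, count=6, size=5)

Accepted, Rejected, Rejected, Rejected

All 'Accepted' examples share one property — texture is glossy AND size ≤ 3 — and every 'Rejected' example lacks it.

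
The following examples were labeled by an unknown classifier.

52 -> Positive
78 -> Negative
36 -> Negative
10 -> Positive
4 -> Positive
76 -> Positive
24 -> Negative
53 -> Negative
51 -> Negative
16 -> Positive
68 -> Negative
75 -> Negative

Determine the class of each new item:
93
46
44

Negative, Positive, Negative

All 'Positive' examples share one property — ≡ 1 (mod 3) — and every 'Negative' example lacks it.
93 → 93 mod 3 = 0 → Negative. 46 → 46 mod 3 = 1 → Positive. 44 → 44 mod 3 = 2 → Negative.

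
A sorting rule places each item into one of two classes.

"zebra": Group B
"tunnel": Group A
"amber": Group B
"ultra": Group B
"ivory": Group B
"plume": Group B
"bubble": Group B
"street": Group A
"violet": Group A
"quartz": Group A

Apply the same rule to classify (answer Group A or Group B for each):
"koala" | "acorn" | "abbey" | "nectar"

The classifier is using: even length AND contains 't'.
"koala": length 5, no 't' — does not fit, so Group B. "acorn": length 5, no 't' — does not fit, so Group B. "abbey": length 5, no 't' — does not fit, so Group B. "nectar": length 6, has 't' — has this property, so Group A.

Group B, Group B, Group B, Group A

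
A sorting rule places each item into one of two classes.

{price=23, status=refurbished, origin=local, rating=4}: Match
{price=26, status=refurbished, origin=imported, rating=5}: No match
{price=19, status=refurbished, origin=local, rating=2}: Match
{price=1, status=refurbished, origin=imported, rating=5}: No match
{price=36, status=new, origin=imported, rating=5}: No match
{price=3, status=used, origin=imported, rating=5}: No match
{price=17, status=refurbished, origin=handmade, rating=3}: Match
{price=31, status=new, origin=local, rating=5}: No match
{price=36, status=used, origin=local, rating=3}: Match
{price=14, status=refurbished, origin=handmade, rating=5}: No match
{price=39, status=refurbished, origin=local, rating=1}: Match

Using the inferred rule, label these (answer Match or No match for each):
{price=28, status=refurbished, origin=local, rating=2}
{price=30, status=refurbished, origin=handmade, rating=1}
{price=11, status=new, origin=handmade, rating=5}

Match, Match, No match

The pattern is that an item is 'Match' exactly when: rating ≤ 4.
{price=28, status=refurbished, origin=local, rating=2}: rating = 2 — satisfies this, so Match.
{price=30, status=refurbished, origin=handmade, rating=1}: rating = 1 — satisfies this, so Match.
{price=11, status=new, origin=handmade, rating=5}: rating = 5 — doesn't match, so No match.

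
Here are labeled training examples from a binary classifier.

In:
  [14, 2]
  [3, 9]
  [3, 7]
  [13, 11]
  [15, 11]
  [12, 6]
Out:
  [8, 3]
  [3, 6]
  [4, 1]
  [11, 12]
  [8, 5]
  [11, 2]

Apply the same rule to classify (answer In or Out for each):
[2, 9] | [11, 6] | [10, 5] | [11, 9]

Checking candidate rules against both groups, what survives is: sum is even.
Out: [2, 9], since 2+9 = 11.
Out: [11, 6], since 11+6 = 17.
Out: [10, 5], since 10+5 = 15.
In: [11, 9], since 11+9 = 20.

Out, Out, Out, In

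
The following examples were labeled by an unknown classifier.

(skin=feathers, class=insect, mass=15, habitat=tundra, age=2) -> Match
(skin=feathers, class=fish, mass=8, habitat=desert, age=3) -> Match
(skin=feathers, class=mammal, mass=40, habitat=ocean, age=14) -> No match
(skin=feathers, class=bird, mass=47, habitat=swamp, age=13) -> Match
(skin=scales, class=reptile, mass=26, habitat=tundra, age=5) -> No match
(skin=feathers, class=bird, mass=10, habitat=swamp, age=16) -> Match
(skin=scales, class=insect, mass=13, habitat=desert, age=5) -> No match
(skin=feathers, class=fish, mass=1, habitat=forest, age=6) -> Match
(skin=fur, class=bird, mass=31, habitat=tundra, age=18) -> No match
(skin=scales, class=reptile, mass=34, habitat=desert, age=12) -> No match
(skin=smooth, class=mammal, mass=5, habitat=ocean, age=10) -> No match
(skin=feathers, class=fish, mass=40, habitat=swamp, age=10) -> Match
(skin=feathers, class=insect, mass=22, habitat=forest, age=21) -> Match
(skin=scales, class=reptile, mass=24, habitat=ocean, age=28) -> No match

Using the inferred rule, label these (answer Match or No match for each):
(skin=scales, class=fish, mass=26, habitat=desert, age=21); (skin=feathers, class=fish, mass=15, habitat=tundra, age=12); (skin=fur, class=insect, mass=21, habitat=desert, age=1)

A rule that fits every label: skin is feathers AND age ≠ 14 — true of each 'Match' example, false of each 'No match' one.
(skin=scales, class=fish, mass=26, habitat=desert, age=21): skin is scales, age = 21, does not satisfy this → No match. (skin=feathers, class=fish, mass=15, habitat=tundra, age=12): skin is feathers, age = 12, fits → Match. (skin=fur, class=insect, mass=21, habitat=desert, age=1): skin is fur, age = 1, does not satisfy this → No match.

No match, Match, No match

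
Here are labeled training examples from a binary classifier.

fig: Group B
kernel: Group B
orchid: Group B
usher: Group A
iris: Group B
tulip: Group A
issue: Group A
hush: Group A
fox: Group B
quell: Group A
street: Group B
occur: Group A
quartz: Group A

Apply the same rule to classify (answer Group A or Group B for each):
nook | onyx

Group B, Group B

One predicate separates the groups cleanly: contains 'u'.
Group B: nook, since no 'u'. Group B: onyx, since no 'u'.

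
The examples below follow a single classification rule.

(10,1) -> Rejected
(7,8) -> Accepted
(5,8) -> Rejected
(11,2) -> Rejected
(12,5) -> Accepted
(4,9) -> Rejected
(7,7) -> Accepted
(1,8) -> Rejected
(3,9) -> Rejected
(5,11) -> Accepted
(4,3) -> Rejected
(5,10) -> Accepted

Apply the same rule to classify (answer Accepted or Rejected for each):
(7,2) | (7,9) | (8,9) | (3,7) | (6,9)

One predicate separates the groups cleanly: sum ≥ 14.
Rejected: (7,2), since 7+2 = 9. Accepted: (7,9), since 7+9 = 16. Accepted: (8,9), since 8+9 = 17. Rejected: (3,7), since 3+7 = 10. Accepted: (6,9), since 6+9 = 15.

Rejected, Accepted, Accepted, Rejected, Accepted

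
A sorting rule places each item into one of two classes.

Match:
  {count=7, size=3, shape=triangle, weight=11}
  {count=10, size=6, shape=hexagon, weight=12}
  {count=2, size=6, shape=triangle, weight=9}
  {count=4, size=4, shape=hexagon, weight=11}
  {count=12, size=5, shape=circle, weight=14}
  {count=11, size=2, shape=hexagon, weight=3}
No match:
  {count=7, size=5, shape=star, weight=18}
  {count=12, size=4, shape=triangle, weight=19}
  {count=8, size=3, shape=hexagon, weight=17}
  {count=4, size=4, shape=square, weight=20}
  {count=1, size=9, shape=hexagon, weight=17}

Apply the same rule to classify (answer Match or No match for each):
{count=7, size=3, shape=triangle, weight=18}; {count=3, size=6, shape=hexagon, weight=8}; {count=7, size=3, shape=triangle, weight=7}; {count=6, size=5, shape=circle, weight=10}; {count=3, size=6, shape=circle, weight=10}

No match, Match, Match, Match, Match

One predicate separates the groups cleanly: weight ≤ 14.
{count=7, size=3, shape=triangle, weight=18} — weight = 18, hence No match.
{count=3, size=6, shape=hexagon, weight=8} — weight = 8, hence Match.
{count=7, size=3, shape=triangle, weight=7} — weight = 7, hence Match.
{count=6, size=5, shape=circle, weight=10} — weight = 10, hence Match.
{count=3, size=6, shape=circle, weight=10} — weight = 10, hence Match.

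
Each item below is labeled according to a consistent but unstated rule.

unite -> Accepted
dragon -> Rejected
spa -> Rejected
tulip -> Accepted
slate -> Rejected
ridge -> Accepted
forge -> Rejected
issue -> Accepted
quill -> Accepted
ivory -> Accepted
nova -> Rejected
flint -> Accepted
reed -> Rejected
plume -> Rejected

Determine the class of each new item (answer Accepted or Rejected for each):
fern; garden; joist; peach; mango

Rejected, Rejected, Accepted, Rejected, Rejected

Every 'Accepted' example satisfies: contains 'i'. None of the 'Rejected' examples do.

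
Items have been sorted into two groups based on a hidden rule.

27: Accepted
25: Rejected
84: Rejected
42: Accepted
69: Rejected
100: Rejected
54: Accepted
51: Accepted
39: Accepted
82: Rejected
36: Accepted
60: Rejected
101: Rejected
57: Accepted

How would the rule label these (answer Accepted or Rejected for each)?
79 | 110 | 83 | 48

A rule that fits every label: multiple of 3 AND at most 57 — true of each 'Accepted' example, false of each 'Rejected' one.

Rejected, Rejected, Rejected, Accepted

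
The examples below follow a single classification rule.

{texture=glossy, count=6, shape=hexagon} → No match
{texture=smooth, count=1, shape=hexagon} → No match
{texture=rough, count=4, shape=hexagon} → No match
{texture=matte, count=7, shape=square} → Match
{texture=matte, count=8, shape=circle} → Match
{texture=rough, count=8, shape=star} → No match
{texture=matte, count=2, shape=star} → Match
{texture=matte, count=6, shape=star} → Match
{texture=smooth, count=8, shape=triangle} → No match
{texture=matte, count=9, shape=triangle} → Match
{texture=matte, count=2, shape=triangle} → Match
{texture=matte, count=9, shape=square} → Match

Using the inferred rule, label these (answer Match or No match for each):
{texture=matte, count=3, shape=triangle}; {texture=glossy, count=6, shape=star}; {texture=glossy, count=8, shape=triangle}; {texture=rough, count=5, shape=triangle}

Match, No match, No match, No match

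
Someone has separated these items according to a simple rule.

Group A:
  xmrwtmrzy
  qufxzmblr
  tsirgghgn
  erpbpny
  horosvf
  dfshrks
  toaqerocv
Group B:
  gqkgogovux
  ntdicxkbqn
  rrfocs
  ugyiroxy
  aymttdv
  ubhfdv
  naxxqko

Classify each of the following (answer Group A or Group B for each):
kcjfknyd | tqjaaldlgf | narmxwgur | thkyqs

Group B, Group B, Group A, Group B

Rule: odd length AND contains 'r'. This holds for each 'Group A' example and fails for each 'Group B' one.
kcjfknyd: length 8, no 'r', fails the rule → Group B.
tqjaaldlgf: length 10, no 'r', fails the rule → Group B.
narmxwgur: length 9, has 'r', matches → Group A.
thkyqs: length 6, no 'r', fails the rule → Group B.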